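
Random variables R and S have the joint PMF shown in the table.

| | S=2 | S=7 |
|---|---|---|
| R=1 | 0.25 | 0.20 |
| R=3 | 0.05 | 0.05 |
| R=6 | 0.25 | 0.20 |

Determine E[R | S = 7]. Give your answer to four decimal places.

3.4444

P(S = 7) = 0.45.
Summing R·P(R=x,S=y) over the conditioning event gives 1.55.
E[R | S = 7] = (1.55) / (0.45) = 3.4444.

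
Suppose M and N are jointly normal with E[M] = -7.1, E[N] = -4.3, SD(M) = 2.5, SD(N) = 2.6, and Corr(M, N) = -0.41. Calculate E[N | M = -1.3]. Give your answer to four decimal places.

E[N | M=x] = μ_N + ρ(σ_N/σ_M)(x − μ_M) for jointly normal variables.
E[N | M=-1.3] = -4.3 + (-0.41)·(2.6/2.5)·(-1.3 − (-7.1)) = -4.3 + (-0.4264)·(5.8) = -6.7731.

-6.7731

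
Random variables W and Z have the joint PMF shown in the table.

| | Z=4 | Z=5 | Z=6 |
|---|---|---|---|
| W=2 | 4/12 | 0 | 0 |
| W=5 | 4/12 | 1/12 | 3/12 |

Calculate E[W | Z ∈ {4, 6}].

P(Z ∈ {4, 6}) = 11/12.
Σ W·P over the event = 2·(4/12) + 5·(4/12) + 5·(3/12) = 43/12.
E[W | Z ∈ {4, 6}] = (43/12) / (11/12) = 43/11.

43/11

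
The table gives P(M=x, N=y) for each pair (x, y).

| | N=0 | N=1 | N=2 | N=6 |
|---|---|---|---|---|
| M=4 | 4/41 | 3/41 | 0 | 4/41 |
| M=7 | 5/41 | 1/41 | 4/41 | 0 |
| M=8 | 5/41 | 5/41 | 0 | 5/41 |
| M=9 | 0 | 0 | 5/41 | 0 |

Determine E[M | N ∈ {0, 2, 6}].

55/8

P(N ∈ {0, 2, 6}) = 32/41.
Σ M·P over the event = 4·(4/41) + 4·(4/41) + 7·(5/41) + 7·(4/41) + 8·(5/41) + 8·(5/41) + 9·(5/41) = 220/41.
E[M | N ∈ {0, 2, 6}] = (220/41) / (32/41) = 55/8.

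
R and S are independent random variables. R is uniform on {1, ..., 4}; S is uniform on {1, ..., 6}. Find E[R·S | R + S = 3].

2

Outcomes with R + S = 3: (1,2), (2,1), each with probability 1/24.
E[R·S | R + S = 3] = (2 + 2) / 2 = 2.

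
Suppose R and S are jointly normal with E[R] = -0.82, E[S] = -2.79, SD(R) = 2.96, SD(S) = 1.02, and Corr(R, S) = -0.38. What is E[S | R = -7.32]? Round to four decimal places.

-1.9389

The regression of S on R has slope ρ·σ_S/σ_R and passes through (μ_R, μ_S).
E[S | R=-7.32] = -2.79 + (-0.38)·(1.02/2.96)·(-7.32 − (-0.82)) = -2.79 + (-0.130946)·(-6.5) = -1.9389.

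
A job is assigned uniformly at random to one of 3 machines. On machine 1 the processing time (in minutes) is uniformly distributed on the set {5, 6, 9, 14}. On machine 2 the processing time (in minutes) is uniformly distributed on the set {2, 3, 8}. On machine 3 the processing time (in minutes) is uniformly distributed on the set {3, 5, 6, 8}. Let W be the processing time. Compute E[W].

55/9

E[W | machine 1] = (5+6+9+14)/4 = 17/2.
E[W | machine 2] = (2+3+8)/3 = 13/3.
E[W | machine 3] = (3+5+6+8)/4 = 11/2.
By the law of total expectation,
E[W] = (1/3)·(17/2) + (1/3)·(13/3) + (1/3)·(11/2) = 55/9.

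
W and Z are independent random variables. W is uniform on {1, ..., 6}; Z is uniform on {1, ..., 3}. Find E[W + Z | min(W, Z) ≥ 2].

Outcomes with min(W, Z) ≥ 2: (2,2), (2,3), (3,2), (3,3), (4,2), (4,3), (5,2), (5,3), (6,2), (6,3), each with probability 1/18.
E[W + Z | min(W, Z) ≥ 2] = (4 + 5 + 5 + 6 + 6 + 7 + 7 + 8 + 8 + 9) / 10 = 13/2.

13/2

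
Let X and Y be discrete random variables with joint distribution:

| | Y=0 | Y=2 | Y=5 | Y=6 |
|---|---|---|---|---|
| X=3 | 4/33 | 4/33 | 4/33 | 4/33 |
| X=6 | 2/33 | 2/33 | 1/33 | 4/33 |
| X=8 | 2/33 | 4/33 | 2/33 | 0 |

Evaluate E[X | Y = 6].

9/2

P(Y = 6) = 8/33.
Σ X·P over the event = 3·(4/33) + 6·(4/33) = 12/11.
E[X | Y = 6] = (12/11) / (8/33) = 9/2.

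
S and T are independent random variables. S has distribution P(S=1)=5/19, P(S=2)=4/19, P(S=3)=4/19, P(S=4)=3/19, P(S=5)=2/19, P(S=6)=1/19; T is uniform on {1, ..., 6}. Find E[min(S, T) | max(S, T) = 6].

17/6

P(max(S, T) = 6) = 4/19.
Summing min(S,T)·P(x,y) over outcomes with max(S, T) = 6 gives 34/57.
E[min(S, T) | max(S, T) = 6] = (34/57) / (4/19) = 17/6.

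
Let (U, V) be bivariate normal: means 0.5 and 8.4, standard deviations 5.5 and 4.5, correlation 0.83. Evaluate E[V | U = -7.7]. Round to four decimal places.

2.8315

The regression of V on U has slope ρ·σ_V/σ_U and passes through (μ_U, μ_V).
E[V | U=-7.7] = 8.4 + (0.83)·(4.5/5.5)·(-7.7 − (0.5)) = 8.4 + (0.67909)·(-8.2) = 2.8315.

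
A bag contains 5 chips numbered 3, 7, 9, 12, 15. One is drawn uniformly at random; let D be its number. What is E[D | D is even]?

12

P(D is even) = 1/5.
Σ over the event: 12·1/5 = 12/5.
E[D | D is even] = (12/5) / (1/5) = 12.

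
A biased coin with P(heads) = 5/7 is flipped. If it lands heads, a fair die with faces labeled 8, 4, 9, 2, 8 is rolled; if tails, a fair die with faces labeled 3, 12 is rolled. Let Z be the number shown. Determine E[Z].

46/7

E[Z | heads] = (8+4+9+2+8)/5 = 31/5.
E[Z | tails] = (3+12)/2 = 15/2.
E[Z] = (5/7)·(31/5) + (2/7)·(15/2) = 46/7.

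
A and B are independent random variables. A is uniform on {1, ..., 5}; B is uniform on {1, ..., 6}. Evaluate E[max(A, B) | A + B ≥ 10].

17/3

Outcomes with A + B ≥ 10: (4,6), (5,5), (5,6), each with probability 1/30.
E[max(A, B) | A + B ≥ 10] = (6 + 5 + 6) / 3 = 17/3.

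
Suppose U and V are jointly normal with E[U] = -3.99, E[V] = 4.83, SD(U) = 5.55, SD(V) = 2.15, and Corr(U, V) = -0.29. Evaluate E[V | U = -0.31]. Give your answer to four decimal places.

E[V | U=x] = μ_V + ρ(σ_V/σ_U)(x − μ_U) for jointly normal variables.
E[V | U=-0.31] = 4.83 + (-0.29)·(2.15/5.55)·(-0.31 − (-3.99)) = 4.83 + (-0.11234)·(3.68) = 4.4166.

4.4166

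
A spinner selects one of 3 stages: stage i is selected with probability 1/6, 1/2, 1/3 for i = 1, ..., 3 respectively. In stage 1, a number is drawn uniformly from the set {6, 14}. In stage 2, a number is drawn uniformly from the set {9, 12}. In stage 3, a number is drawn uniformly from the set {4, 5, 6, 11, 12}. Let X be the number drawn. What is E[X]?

189/20

E[X | stage 1] = (6+14)/2 = 10.
E[X | stage 2] = (9+12)/2 = 21/2.
E[X | stage 3] = (4+5+6+11+12)/5 = 38/5.
By the law of total expectation,
E[X] = (1/6)·(10) + (1/2)·(21/2) + (1/3)·(38/5) = 189/20.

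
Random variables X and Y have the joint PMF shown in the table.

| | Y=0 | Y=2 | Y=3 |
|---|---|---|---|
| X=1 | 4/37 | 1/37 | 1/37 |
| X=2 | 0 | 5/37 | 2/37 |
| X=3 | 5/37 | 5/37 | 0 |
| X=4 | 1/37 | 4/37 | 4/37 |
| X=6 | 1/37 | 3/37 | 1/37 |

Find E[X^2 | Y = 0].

P(Y = 0) = 11/37.
Σ X^2·P over the event = 1·(4/37) + 9·(5/37) + 16·(1/37) + 36·(1/37) = 101/37.
E[X^2 | Y = 0] = (101/37) / (11/37) = 101/11.

101/11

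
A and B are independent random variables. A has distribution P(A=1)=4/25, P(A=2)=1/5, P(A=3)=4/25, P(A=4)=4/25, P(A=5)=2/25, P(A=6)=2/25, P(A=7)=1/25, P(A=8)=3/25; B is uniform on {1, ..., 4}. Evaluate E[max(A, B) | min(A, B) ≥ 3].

P(min(A, B) ≥ 3) = 8/25.
Summing max(A,B)·P(x,y) over outcomes with min(A, B) ≥ 3 gives 83/50.
E[max(A, B) | min(A, B) ≥ 3] = (83/50) / (8/25) = 83/16.

83/16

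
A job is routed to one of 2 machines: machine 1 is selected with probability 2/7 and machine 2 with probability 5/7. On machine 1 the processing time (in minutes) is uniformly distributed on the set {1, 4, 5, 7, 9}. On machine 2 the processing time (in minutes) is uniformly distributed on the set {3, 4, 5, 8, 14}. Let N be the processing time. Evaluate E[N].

222/35

E[N | machine 1] = (1+4+5+7+9)/5 = 26/5.
E[N | machine 2] = (3+4+5+8+14)/5 = 34/5.
E[N] = (2/7)·(26/5) + (5/7)·(34/5) = 222/35.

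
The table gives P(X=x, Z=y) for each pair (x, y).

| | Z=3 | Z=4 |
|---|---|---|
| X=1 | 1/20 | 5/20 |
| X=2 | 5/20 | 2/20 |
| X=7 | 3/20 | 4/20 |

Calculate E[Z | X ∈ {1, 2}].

46/13

P(X ∈ {1, 2}) = 13/20.
Summing Z·P(X=x,Z=y) over the conditioning event gives 23/10.
E[Z | X ∈ {1, 2}] = (23/10) / (13/20) = 46/13.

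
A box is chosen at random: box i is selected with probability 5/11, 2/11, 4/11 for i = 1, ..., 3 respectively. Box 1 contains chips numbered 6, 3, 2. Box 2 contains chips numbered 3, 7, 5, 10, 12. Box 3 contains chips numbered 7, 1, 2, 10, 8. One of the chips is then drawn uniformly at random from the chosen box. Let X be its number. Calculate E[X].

E[X | box 1] = (6+3+2)/3 = 11/3.
E[X | box 2] = (3+7+5+10+12)/5 = 37/5.
E[X | box 3] = (7+1+2+10+8)/5 = 28/5.
E[X] = (5/11)·(11/3) + (2/11)·(37/5) + (4/11)·(28/5) = 833/165.

833/165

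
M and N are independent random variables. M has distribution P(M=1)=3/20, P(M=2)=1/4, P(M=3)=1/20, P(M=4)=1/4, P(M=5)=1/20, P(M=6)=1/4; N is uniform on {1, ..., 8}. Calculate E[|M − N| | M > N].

P(M > N) = 51/160.
Summing |M−N|·P(x,y) over outcomes with M > N gives 123/160.
E[|M − N| | M > N] = (123/160) / (51/160) = 41/17.

41/17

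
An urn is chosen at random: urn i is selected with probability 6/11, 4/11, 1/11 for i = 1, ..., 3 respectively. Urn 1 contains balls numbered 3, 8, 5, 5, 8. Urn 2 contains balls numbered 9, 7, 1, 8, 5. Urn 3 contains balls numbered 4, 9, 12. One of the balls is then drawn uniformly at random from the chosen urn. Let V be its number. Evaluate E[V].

E[V | urn 1] = (3+8+5+5+8)/5 = 29/5.
E[V | urn 2] = (9+7+1+8+5)/5 = 6.
E[V | urn 3] = (4+9+12)/3 = 25/3.
E[V] = (6/11)·(29/5) + (4/11)·(6) + (1/11)·(25/3) = 1007/165.

1007/165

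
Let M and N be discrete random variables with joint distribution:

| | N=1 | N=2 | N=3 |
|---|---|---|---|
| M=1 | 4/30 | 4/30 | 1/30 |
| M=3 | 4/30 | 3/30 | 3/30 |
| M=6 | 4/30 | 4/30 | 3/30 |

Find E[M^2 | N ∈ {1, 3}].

320/19

P(N ∈ {1, 3}) = 19/30.
Σ M^2·P over the event = 1·(4/30) + 1·(1/30) + 9·(4/30) + 9·(3/30) + 36·(4/30) + 36·(3/30) = 32/3.
E[M^2 | N ∈ {1, 3}] = (32/3) / (19/30) = 320/19.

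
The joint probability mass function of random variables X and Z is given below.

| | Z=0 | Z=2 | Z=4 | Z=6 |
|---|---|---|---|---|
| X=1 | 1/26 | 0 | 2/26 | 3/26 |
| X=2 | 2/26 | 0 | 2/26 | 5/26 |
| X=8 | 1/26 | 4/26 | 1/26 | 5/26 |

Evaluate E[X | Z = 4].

14/5

P(Z = 4) = 5/26.
Σ X·P over the event = 1·(2/26) + 2·(2/26) + 8·(1/26) = 7/13.
E[X | Z = 4] = (7/13) / (5/26) = 14/5.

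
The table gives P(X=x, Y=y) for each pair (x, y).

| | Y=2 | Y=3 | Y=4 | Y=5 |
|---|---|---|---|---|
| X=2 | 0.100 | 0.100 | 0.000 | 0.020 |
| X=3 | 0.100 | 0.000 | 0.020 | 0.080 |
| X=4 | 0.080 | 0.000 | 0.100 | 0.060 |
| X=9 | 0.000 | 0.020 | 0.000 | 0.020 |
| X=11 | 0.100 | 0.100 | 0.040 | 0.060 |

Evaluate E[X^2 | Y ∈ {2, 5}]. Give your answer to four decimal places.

P(Y ∈ {2, 5}) = 0.620.
Summing X^2·P(X=x,Y=y) over the conditioning event gives 25.320.
E[X^2 | Y ∈ {2, 5}] = (25.320) / (0.620) = 40.8387.

40.8387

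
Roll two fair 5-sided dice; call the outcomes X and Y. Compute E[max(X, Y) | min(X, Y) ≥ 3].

Outcomes with min(X, Y) ≥ 3: (3,3), (3,4), (3,5), (4,3), (4,4), (4,5), (5,3), (5,4), (5,5), each with probability 1/25.
E[max(X, Y) | min(X, Y) ≥ 3] = (3 + 4 + 5 + 4 + 4 + 5 + 5 + 5 + 5) / 9 = 40/9.

40/9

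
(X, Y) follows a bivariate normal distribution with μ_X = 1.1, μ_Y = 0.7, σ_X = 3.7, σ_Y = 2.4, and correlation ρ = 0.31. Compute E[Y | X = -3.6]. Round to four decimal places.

-0.2451

For a bivariate normal, E[Y | X=x] = μ_Y + ρ·(σ_Y/σ_X)·(x − μ_X).
E[Y | X=-3.6] = 0.7 + (0.31)·(2.4/3.7)·(-3.6 − (1.1)) = 0.7 + (0.20108)·(-4.7) = -0.2451.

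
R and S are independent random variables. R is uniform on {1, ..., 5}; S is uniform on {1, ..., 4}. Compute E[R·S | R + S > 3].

145/17

P(R + S > 3) = 17/20.
Summing RS·P(x,y) over outcomes with R + S > 3 gives 29/4.
E[R·S | R + S > 3] = (29/4) / (17/20) = 145/17.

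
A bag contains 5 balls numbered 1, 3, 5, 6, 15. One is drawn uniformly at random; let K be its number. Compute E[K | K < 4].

P(K < 4) = 2/5.
Σ over the event: 1·1/5 + 3·1/5 = 4/5.
E[K | K < 4] = (4/5) / (2/5) = 2.

2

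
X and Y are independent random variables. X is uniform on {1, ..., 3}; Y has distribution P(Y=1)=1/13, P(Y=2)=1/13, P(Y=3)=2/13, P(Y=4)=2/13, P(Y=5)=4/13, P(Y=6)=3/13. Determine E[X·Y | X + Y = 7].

P(X + Y = 7) = 3/13.
Summing XY·P(x,y) over outcomes with X + Y = 7 gives 82/39.
E[X·Y | X + Y = 7] = (82/39) / (3/13) = 82/9.

82/9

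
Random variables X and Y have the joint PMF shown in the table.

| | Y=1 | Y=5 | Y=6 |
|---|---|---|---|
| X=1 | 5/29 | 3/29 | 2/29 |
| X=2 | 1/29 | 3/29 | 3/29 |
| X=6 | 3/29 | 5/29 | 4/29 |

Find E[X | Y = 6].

P(Y = 6) = 9/29.
Summing X·P(X=x,Y=y) over the conditioning event gives 32/29.
E[X | Y = 6] = (32/29) / (9/29) = 32/9.

32/9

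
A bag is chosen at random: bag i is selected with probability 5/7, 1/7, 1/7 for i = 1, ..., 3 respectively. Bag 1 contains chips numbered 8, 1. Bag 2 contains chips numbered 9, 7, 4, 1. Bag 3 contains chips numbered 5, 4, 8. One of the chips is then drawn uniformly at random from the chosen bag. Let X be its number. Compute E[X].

E[X | bag 1] = (8+1)/2 = 9/2.
E[X | bag 2] = (9+7+4+1)/4 = 21/4.
E[X | bag 3] = (5+4+8)/3 = 17/3.
E[X] = (5/7)·(9/2) + (1/7)·(21/4) + (1/7)·(17/3) = 401/84.

401/84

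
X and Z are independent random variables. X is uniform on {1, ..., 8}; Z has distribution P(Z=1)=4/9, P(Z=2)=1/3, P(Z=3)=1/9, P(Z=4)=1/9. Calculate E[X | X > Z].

59/11

P(X > Z) = 55/72.
Summing X·P(x,y) over outcomes with X > Z gives 295/72.
E[X | X > Z] = (295/72) / (55/72) = 59/11.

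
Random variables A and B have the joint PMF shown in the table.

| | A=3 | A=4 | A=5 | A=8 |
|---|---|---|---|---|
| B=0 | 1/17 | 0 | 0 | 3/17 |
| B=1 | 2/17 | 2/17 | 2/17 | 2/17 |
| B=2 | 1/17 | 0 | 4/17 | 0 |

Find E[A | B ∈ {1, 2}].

P(B ∈ {1, 2}) = 13/17.
Σ A·P over the event = 3·(2/17) + 3·(1/17) + 4·(2/17) + 5·(2/17) + 5·(4/17) + 8·(2/17) = 63/17.
E[A | B ∈ {1, 2}] = (63/17) / (13/17) = 63/13.

63/13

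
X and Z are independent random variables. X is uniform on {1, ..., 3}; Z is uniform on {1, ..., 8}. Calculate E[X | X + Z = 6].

P(X + Z = 6) = 1/8.
Summing X·P(x,y) over outcomes with X + Z = 6 gives 1/4.
E[X | X + Z = 6] = (1/4) / (1/8) = 2.

2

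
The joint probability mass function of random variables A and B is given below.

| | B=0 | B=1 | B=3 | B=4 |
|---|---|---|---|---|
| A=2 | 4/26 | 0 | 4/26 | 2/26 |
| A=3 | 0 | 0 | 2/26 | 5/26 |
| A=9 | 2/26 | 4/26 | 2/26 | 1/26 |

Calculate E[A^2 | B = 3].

49/2

P(B = 3) = 4/13.
Σ A^2·P over the event = 4·(4/26) + 9·(2/26) + 81·(2/26) = 98/13.
E[A^2 | B = 3] = (98/13) / (4/13) = 49/2.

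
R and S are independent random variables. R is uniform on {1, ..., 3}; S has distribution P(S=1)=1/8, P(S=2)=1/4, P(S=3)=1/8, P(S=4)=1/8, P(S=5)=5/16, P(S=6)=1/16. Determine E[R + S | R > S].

P(R > S) = 1/6.
Summing (R+S)·P(x,y) over outcomes with R > S gives 17/24.
E[R + S | R > S] = (17/24) / (1/6) = 17/4.

17/4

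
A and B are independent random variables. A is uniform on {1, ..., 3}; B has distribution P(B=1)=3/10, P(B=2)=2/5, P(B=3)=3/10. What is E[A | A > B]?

27/10

P(A > B) = 1/3.
Summing A·P(x,y) over outcomes with A > B gives 9/10.
E[A | A > B] = (9/10) / (1/3) = 27/10.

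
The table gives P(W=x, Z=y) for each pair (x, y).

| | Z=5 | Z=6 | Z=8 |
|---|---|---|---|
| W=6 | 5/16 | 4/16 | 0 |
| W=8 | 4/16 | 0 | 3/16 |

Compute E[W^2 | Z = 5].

P(Z = 5) = 9/16.
Σ W^2·P over the event = 36·(5/16) + 64·(4/16) = 109/4.
E[W^2 | Z = 5] = (109/4) / (9/16) = 436/9.

436/9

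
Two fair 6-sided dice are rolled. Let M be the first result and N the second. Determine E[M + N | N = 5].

17/2

P(N = 5) = 1/6.
Summing (M+N)·P(x,y) over outcomes with N = 5 gives 17/12.
E[M + N | N = 5] = (17/12) / (1/6) = 17/2.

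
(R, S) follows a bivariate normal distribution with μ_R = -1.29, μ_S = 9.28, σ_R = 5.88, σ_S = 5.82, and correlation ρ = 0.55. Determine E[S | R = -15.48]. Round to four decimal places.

E[S | R=x] = μ_S + ρ(σ_S/σ_R)(x − μ_R) for jointly normal variables.
E[S | R=-15.48] = 9.28 + (0.55)·(5.82/5.88)·(-15.48 − (-1.29)) = 9.28 + (0.54439)·(-14.19) = 1.5551.

1.5551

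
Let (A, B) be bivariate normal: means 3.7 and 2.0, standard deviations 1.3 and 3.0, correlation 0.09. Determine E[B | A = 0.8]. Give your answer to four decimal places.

1.3977

For a bivariate normal, E[B | A=x] = μ_B + ρ·(σ_B/σ_A)·(x − μ_A).
E[B | A=0.8] = 2.0 + (0.09)·(3.0/1.3)·(0.8 − (3.7)) = 2.0 + (0.20769)·(-2.9) = 1.3977.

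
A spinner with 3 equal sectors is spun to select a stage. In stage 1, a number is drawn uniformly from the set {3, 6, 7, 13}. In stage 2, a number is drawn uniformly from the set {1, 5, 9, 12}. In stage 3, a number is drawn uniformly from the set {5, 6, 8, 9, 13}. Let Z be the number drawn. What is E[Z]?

37/5

E[Z | stage 1] = (3+6+7+13)/4 = 29/4.
E[Z | stage 2] = (1+5+9+12)/4 = 27/4.
E[Z | stage 3] = (5+6+8+9+13)/5 = 41/5.
By the law of total expectation,
E[Z] = (1/3)·(29/4) + (1/3)·(27/4) + (1/3)·(41/5) = 37/5.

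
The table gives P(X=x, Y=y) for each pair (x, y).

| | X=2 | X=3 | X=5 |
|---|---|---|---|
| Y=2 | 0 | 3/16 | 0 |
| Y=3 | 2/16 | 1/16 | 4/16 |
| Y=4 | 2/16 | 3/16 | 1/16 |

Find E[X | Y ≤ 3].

18/5

P(Y ≤ 3) = 5/8.
Σ X·P over the event = 2·(2/16) + 3·(3/16) + 3·(1/16) + 5·(4/16) = 9/4.
E[X | Y ≤ 3] = (9/4) / (5/8) = 18/5.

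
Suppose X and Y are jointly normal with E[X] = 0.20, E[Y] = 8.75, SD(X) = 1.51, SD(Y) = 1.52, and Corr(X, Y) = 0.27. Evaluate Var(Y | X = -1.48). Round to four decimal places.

2.1420

For a bivariate normal, Var(Y | X=x) = σ_Y²(1 − ρ²).
Var(Y | X=-1.48) = (1.52)²·(1 − (0.27)²) = 2.3104·0.9271 = 2.1420.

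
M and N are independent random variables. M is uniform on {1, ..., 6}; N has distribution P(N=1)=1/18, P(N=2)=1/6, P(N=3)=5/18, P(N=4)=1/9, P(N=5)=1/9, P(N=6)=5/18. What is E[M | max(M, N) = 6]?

P(max(M, N) = 6) = 43/108.
Summing M·P(x,y) over outcomes with max(M, N) = 6 gives 61/36.
E[M | max(M, N) = 6] = (61/36) / (43/108) = 183/43.

183/43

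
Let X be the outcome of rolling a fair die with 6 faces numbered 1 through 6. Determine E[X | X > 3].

5

Given X > 3, X is equally likely to be any of {4, 5, 6}.
E[X | X > 3] = (4 + 5 + 6) / 3 = 5.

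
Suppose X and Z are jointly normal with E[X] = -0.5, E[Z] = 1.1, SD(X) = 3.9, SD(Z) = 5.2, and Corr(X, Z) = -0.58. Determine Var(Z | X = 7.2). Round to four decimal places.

For a bivariate normal, Var(Z | X=x) = σ_Z²(1 − ρ²).
Var(Z | X=7.2) = (5.2)²·(1 − (-0.58)²) = 27.04·0.6636 = 17.9437.

17.9437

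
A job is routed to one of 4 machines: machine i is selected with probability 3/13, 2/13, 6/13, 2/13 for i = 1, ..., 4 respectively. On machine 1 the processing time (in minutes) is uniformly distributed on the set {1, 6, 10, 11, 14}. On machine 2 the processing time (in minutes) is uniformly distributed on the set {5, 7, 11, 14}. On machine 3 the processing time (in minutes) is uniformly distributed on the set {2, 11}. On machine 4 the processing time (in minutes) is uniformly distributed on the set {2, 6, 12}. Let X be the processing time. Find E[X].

E[X | machine 1] = (1+6+10+11+14)/5 = 42/5.
E[X | machine 2] = (5+7+11+14)/4 = 37/4.
E[X | machine 3] = (2+11)/2 = 13/2.
E[X | machine 4] = (2+6+12)/3 = 20/3.
E[X] = (3/13)·(42/5) + (2/13)·(37/4) + (6/13)·(13/2) + (2/13)·(20/3) = 2881/390.

2881/390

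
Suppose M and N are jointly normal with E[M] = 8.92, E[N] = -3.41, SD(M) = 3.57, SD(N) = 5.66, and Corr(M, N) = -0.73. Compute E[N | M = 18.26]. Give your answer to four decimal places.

-14.2198

The regression of N on M has slope ρ·σ_N/σ_M and passes through (μ_M, μ_N).
E[N | M=18.26] = -3.41 + (-0.73)·(5.66/3.57)·(18.26 − (8.92)) = -3.41 + (-1.15737)·(9.34) = -14.2198.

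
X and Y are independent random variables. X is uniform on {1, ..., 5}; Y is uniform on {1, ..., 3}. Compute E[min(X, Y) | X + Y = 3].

1

Outcomes with X + Y = 3: (1,2), (2,1), each with probability 1/15.
E[min(X, Y) | X + Y = 3] = (1 + 1) / 2 = 1.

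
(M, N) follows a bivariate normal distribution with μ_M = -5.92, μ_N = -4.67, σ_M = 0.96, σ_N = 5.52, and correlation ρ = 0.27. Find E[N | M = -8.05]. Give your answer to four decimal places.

For a bivariate normal, E[N | M=x] = μ_N + ρ·(σ_N/σ_M)·(x − μ_M).
E[N | M=-8.05] = -4.67 + (0.27)·(5.52/0.96)·(-8.05 − (-5.92)) = -4.67 + (1.5525)·(-2.13) = -7.9768.

-7.9768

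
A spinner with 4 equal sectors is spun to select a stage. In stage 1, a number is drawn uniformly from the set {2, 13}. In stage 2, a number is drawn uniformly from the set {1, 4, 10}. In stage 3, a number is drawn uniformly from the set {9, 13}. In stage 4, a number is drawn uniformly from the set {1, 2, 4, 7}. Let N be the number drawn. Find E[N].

E[N | stage 1] = (2+13)/2 = 15/2.
E[N | stage 2] = (1+4+10)/3 = 5.
E[N | stage 3] = (9+13)/2 = 11.
E[N | stage 4] = (1+2+4+7)/4 = 7/2.
E[N] = (1/4)·(15/2) + (1/4)·(5) + (1/4)·(11) + (1/4)·(7/2) = 27/4.

27/4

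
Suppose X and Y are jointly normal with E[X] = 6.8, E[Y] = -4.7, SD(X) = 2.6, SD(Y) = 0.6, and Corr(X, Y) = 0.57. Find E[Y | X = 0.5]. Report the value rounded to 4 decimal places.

E[Y | X=x] = μ_Y + ρ(σ_Y/σ_X)(x − μ_X) for jointly normal variables.
E[Y | X=0.5] = -4.7 + (0.57)·(0.6/2.6)·(0.5 − (6.8)) = -4.7 + (0.13154)·(-6.3) = -5.5287.

-5.5287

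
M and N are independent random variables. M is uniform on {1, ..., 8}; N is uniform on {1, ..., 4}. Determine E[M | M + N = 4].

P(M + N = 4) = 3/32.
Summing M·P(x,y) over outcomes with M + N = 4 gives 3/16.
E[M | M + N = 4] = (3/16) / (3/32) = 2.

2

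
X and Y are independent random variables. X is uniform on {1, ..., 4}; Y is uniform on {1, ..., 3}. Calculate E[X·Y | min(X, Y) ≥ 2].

P(min(X, Y) ≥ 2) = 1/2.
Summing XY·P(x,y) over outcomes with min(X, Y) ≥ 2 gives 15/4.
E[X·Y | min(X, Y) ≥ 2] = (15/4) / (1/2) = 15/2.

15/2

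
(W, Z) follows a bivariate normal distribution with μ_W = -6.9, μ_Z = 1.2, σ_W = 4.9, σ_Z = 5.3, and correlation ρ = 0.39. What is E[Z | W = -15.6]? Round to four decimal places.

-2.4700

For a bivariate normal, E[Z | W=x] = μ_Z + ρ·(σ_Z/σ_W)·(x − μ_W).
E[Z | W=-15.6] = 1.2 + (0.39)·(5.3/4.9)·(-15.6 − (-6.9)) = 1.2 + (0.42184)·(-8.7) = -2.4700.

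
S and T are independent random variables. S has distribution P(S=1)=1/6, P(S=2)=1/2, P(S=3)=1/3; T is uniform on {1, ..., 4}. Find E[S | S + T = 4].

13/6

P(S + T = 4) = 1/4.
Summing S·P(x,y) over outcomes with S + T = 4 gives 13/24.
E[S | S + T = 4] = (13/24) / (1/4) = 13/6.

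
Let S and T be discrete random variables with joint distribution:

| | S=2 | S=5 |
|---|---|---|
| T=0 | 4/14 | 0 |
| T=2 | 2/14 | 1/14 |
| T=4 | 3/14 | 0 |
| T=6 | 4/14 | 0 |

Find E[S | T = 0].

P(T = 0) = 2/7.
Summing S·P(S=x,T=y) over the conditioning event gives 4/7.
E[S | T = 0] = (4/7) / (2/7) = 2.

2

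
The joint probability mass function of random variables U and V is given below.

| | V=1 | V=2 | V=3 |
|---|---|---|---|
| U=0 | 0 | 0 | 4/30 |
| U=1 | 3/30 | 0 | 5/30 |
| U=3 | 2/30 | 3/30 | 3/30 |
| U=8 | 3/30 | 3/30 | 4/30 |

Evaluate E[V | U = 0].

P(U = 0) = 2/15.
Summing V·P(U=x,V=y) over the conditioning event gives 2/5.
E[V | U = 0] = (2/5) / (2/15) = 3.

3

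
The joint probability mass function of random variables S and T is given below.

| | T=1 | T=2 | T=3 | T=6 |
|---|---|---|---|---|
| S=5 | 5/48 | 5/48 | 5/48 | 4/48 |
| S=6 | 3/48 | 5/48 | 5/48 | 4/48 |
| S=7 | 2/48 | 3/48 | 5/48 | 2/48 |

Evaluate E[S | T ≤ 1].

P(T ≤ 1) = 5/24.
Σ S·P over the event = 5·(5/48) + 6·(3/48) + 7·(2/48) = 19/16.
E[S | T ≤ 1] = (19/16) / (5/24) = 57/10.

57/10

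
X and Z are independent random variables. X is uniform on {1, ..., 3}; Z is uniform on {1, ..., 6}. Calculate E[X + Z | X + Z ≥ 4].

91/15

P(X + Z ≥ 4) = 5/6.
Summing (X+Z)·P(x,y) over outcomes with X + Z ≥ 4 gives 91/18.
E[X + Z | X + Z ≥ 4] = (91/18) / (5/6) = 91/15.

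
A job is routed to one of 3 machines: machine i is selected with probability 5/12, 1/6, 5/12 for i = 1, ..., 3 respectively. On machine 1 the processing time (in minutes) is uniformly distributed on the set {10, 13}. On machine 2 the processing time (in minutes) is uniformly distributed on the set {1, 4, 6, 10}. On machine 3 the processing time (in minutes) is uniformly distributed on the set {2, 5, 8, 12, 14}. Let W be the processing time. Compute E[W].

109/12

E[W | machine 1] = (10+13)/2 = 23/2.
E[W | machine 2] = (1+4+6+10)/4 = 21/4.
E[W | machine 3] = (2+5+8+12+14)/5 = 41/5.
By the law of total expectation,
E[W] = (5/12)·(23/2) + (1/6)·(21/4) + (5/12)·(41/5) = 109/12.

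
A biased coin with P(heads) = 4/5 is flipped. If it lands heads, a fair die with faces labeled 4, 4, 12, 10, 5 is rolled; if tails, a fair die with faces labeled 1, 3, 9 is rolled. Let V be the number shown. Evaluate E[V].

E[V | heads] = (4+4+12+10+5)/5 = 7.
E[V | tails] = (1+3+9)/3 = 13/3.
E[V] = (4/5)·(7) + (1/5)·(13/3) = 97/15.

97/15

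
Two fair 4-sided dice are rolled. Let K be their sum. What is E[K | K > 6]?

P(K > 6) = 3/16.
Σ over the event: 7·1/8 + 8·1/16 = 11/8.
E[K | K > 6] = (11/8) / (3/16) = 22/3.

22/3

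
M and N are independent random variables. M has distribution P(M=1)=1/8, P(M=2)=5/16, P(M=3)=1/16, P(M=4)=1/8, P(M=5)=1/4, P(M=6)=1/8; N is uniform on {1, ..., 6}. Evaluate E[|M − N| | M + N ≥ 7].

117/55

P(M + N ≥ 7) = 55/96.
Summing |M−N|·P(x,y) over outcomes with M + N ≥ 7 gives 39/32.
E[|M − N| | M + N ≥ 7] = (39/32) / (55/96) = 117/55.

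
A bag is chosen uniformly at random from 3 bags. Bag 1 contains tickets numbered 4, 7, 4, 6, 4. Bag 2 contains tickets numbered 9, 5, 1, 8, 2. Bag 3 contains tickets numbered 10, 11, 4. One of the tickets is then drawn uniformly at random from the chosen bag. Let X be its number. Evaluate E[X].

E[X | bag 1] = (4+7+4+6+4)/5 = 5.
E[X | bag 2] = (9+5+1+8+2)/5 = 5.
E[X | bag 3] = (10+11+4)/3 = 25/3.
E[X] = (1/3)·(5) + (1/3)·(5) + (1/3)·(25/3) = 55/9.

55/9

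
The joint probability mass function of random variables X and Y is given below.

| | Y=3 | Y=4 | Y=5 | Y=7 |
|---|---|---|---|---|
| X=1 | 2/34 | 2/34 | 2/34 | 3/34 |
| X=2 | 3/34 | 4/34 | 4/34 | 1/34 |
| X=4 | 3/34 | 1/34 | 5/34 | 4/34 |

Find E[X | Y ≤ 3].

5/2

P(Y ≤ 3) = 4/17.
Σ X·P over the event = 1·(2/34) + 2·(3/34) + 4·(3/34) = 10/17.
E[X | Y ≤ 3] = (10/17) / (4/17) = 5/2.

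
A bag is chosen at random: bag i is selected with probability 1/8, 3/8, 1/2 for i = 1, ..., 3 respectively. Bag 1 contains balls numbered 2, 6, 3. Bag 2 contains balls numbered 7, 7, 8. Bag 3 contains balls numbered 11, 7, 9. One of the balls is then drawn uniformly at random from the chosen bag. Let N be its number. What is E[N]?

185/24

E[N | bag 1] = (2+6+3)/3 = 11/3.
E[N | bag 2] = (7+7+8)/3 = 22/3.
E[N | bag 3] = (11+7+9)/3 = 9.
By the law of total expectation,
E[N] = (1/8)·(11/3) + (3/8)·(22/3) + (1/2)·(9) = 185/24.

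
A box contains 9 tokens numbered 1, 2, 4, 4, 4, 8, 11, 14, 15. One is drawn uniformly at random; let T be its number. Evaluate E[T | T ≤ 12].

34/7

P(T ≤ 12) = 7/9.
Σ over the event: 1·1/9 + 2·1/9 + 4·1/3 + 8·1/9 + 11·1/9 = 34/9.
E[T | T ≤ 12] = (34/9) / (7/9) = 34/7.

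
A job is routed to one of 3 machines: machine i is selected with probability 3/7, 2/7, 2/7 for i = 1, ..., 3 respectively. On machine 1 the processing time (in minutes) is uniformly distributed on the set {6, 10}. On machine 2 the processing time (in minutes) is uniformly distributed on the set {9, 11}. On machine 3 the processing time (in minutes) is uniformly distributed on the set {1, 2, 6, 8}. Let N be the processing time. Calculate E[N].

15/2

E[N | machine 1] = (6+10)/2 = 8.
E[N | machine 2] = (9+11)/2 = 10.
E[N | machine 3] = (1+2+6+8)/4 = 17/4.
E[N] = (3/7)·(8) + (2/7)·(10) + (2/7)·(17/4) = 15/2.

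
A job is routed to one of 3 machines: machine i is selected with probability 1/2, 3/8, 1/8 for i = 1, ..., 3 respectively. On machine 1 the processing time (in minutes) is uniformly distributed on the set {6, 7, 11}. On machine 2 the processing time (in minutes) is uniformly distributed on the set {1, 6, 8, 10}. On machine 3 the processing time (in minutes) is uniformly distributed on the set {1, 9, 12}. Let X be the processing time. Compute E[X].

E[X | machine 1] = (6+7+11)/3 = 8.
E[X | machine 2] = (1+6+8+10)/4 = 25/4.
E[X | machine 3] = (1+9+12)/3 = 22/3.
By the law of total expectation,
E[X] = (1/2)·(8) + (3/8)·(25/4) + (1/8)·(22/3) = 697/96.

697/96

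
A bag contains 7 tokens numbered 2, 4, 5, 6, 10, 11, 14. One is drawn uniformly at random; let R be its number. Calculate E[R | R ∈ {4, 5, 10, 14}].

33/4

P(R ∈ {4, 5, 10, 14}) = 4/7.
Σ over the event: 4·1/7 + 5·1/7 + 10·1/7 + 14·1/7 = 33/7.
E[R | R ∈ {4, 5, 10, 14}] = (33/7) / (4/7) = 33/4.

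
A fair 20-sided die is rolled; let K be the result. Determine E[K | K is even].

Given K is even, K is equally likely to be any of {2, 4, 6, 8, 10, 12, 14, 16, 18, 20}.
E[K | K is even] = (2 + 4 + 6 + 8 + 10 + 12 + 14 + 16 + 18 + 20) / 10 = 11.

11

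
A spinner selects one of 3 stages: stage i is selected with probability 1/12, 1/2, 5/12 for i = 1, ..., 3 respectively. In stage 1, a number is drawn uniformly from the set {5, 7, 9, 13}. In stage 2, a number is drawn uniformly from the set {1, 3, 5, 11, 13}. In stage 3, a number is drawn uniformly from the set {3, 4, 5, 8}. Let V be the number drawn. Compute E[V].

731/120

E[V | stage 1] = (5+7+9+13)/4 = 17/2.
E[V | stage 2] = (1+3+5+11+13)/5 = 33/5.
E[V | stage 3] = (3+4+5+8)/4 = 5.
By the law of total expectation,
E[V] = (1/12)·(17/2) + (1/2)·(33/5) + (5/12)·(5) = 731/120.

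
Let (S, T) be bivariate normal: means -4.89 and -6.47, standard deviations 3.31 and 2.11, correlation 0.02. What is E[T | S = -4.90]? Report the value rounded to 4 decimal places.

The regression of T on S has slope ρ·σ_T/σ_S and passes through (μ_S, μ_T).
E[T | S=-4.90] = -6.47 + (0.02)·(2.11/3.31)·(-4.90 − (-4.89)) = -6.47 + (0.012749)·(-0.01) = -6.4701.

-6.4701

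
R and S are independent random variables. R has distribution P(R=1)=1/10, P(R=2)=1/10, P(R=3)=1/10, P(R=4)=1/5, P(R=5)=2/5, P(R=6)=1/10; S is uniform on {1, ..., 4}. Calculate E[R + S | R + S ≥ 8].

111/13

P(R + S ≥ 8) = 13/40.
Summing (R+S)·P(x,y) over outcomes with R + S ≥ 8 gives 111/40.
E[R + S | R + S ≥ 8] = (111/40) / (13/40) = 111/13.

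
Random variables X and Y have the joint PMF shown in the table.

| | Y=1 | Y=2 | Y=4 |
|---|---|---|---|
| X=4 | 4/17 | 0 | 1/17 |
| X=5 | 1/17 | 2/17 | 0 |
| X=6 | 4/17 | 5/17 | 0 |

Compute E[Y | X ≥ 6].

14/9

P(X ≥ 6) = 9/17.
Σ Y·P over the event = 1·(4/17) + 2·(5/17) = 14/17.
E[Y | X ≥ 6] = (14/17) / (9/17) = 14/9.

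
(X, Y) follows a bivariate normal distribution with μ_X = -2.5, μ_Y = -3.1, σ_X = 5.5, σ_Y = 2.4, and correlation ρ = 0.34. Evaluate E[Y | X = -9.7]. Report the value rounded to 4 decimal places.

-4.1682

E[Y | X=x] = μ_Y + ρ(σ_Y/σ_X)(x − μ_X) for jointly normal variables.
E[Y | X=-9.7] = -3.1 + (0.34)·(2.4/5.5)·(-9.7 − (-2.5)) = -3.1 + (0.14836)·(-7.2) = -4.1682.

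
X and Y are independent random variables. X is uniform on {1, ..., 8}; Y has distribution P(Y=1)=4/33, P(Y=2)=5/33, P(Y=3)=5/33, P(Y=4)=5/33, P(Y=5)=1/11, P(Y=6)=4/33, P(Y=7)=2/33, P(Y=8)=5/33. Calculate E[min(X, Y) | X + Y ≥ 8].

657/170

P(X + Y ≥ 8) = 85/132.
Summing min(X,Y)·P(x,y) over outcomes with X + Y ≥ 8 gives 219/88.
E[min(X, Y) | X + Y ≥ 8] = (219/88) / (85/132) = 657/170.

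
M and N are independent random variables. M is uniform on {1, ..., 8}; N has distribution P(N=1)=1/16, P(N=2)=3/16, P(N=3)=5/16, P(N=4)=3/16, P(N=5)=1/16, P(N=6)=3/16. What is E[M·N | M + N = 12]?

239/7

P(M + N = 12) = 7/128.
Summing MN·P(x,y) over outcomes with M + N = 12 gives 239/128.
E[M·N | M + N = 12] = (239/128) / (7/128) = 239/7.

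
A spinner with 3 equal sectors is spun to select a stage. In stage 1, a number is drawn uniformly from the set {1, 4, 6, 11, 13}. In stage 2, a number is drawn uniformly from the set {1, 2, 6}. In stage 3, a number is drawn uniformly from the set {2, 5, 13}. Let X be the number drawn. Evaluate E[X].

E[X | stage 1] = (1+4+6+11+13)/5 = 7.
E[X | stage 2] = (1+2+6)/3 = 3.
E[X | stage 3] = (2+5+13)/3 = 20/3.
E[X] = (1/3)·(7) + (1/3)·(3) + (1/3)·(20/3) = 50/9.

50/9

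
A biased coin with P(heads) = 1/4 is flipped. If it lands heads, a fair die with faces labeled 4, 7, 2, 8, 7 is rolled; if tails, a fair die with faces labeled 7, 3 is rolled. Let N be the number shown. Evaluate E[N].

E[N | heads] = (4+7+2+8+7)/5 = 28/5.
E[N | tails] = (7+3)/2 = 5.
E[N] = (1/4)·(28/5) + (3/4)·(5) = 103/20.

103/20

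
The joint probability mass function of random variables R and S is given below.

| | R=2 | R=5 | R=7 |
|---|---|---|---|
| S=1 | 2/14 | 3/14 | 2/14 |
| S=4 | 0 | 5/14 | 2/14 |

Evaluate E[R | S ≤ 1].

P(S ≤ 1) = 1/2.
Σ R·P over the event = 2·(2/14) + 5·(3/14) + 7·(2/14) = 33/14.
E[R | S ≤ 1] = (33/14) / (1/2) = 33/7.

33/7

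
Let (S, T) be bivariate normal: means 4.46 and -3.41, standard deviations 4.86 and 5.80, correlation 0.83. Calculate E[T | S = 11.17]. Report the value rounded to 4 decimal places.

3.2365

The regression of T on S has slope ρ·σ_T/σ_S and passes through (μ_S, μ_T).
E[T | S=11.17] = -3.41 + (0.83)·(5.80/4.86)·(11.17 − (4.46)) = -3.41 + (0.99053)·(6.71) = 3.2365.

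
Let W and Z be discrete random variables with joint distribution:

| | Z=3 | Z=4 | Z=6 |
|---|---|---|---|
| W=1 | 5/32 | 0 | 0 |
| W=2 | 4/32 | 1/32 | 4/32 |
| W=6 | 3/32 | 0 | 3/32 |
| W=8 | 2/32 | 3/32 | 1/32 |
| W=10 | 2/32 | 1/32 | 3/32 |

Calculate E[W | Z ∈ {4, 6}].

P(Z ∈ {4, 6}) = 1/2.
Σ W·P over the event = 2·(1/32) + 2·(4/32) + 6·(3/32) + 8·(3/32) + 8·(1/32) + 10·(1/32) + 10·(3/32) = 25/8.
E[W | Z ∈ {4, 6}] = (25/8) / (1/2) = 25/4.

25/4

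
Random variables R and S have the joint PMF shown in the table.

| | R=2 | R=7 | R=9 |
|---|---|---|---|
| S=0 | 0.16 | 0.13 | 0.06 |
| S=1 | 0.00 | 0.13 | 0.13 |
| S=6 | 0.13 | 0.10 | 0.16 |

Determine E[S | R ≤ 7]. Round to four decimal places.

2.3231

P(R ≤ 7) = 0.65.
Σ S·P over the event = 0·(0.16) + 6·(0.13) + 0·(0.13) + 1·(0.13) + 6·(0.10) = 1.51.
E[S | R ≤ 7] = (1.51) / (0.65) = 2.3231.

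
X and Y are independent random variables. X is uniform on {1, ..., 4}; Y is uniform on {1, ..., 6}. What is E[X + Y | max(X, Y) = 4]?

Outcomes with max(X, Y) = 4: (1,4), (2,4), (3,4), (4,1), (4,2), (4,3), (4,4), each with probability 1/24.
E[X + Y | max(X, Y) = 4] = (5 + 6 + 7 + 5 + 6 + 7 + 8) / 7 = 44/7.

44/7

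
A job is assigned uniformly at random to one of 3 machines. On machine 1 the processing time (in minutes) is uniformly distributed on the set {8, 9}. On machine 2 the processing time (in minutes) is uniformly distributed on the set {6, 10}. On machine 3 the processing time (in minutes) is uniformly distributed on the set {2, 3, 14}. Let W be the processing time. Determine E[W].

E[W | machine 1] = (8+9)/2 = 17/2.
E[W | machine 2] = (6+10)/2 = 8.
E[W | machine 3] = (2+3+14)/3 = 19/3.
E[W] = (1/3)·(17/2) + (1/3)·(8) + (1/3)·(19/3) = 137/18.

137/18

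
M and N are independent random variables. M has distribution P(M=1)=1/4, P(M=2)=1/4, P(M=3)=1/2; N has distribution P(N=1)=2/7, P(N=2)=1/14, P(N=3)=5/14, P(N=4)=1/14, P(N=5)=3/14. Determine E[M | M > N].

P(M > N) = 1/4.
Summing M·P(x,y) over outcomes with M > N gives 19/28.
E[M | M > N] = (19/28) / (1/4) = 19/7.

19/7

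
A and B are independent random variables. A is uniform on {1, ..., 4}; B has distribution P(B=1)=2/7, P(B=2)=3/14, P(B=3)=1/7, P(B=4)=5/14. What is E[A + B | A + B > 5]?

P(A + B > 5) = 11/28.
Summing (A+B)·P(x,y) over outcomes with A + B > 5 gives 149/56.
E[A + B | A + B > 5] = (149/56) / (11/28) = 149/22.

149/22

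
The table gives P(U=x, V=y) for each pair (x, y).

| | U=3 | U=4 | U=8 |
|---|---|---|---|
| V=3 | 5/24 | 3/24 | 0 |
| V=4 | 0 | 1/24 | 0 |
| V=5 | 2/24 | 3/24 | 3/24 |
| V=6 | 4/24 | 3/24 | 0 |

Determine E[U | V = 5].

P(V = 5) = 1/3.
Σ U·P over the event = 3·(2/24) + 4·(3/24) + 8·(3/24) = 7/4.
E[U | V = 5] = (7/4) / (1/3) = 21/4.

21/4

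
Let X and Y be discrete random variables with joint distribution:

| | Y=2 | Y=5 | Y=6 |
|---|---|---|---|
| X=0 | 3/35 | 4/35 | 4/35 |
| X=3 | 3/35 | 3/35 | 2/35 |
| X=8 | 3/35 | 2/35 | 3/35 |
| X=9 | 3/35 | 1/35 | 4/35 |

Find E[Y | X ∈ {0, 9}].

85/19

P(X ∈ {0, 9}) = 19/35.
Σ Y·P over the event = 2·(3/35) + 5·(4/35) + 6·(4/35) + 2·(3/35) + 5·(1/35) + 6·(4/35) = 17/7.
E[Y | X ∈ {0, 9}] = (17/7) / (19/35) = 85/19.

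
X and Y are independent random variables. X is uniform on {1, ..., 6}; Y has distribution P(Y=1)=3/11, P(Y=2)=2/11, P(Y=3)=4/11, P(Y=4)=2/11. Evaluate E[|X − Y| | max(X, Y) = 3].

20/17

P(max(X, Y) = 3) = 17/66.
Summing |X−Y|·P(x,y) over outcomes with max(X, Y) = 3 gives 10/33.
E[|X − Y| | max(X, Y) = 3] = (10/33) / (17/66) = 20/17.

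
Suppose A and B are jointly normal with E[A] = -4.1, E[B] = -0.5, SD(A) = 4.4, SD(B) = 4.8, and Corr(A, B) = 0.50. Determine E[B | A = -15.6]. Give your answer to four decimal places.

For a bivariate normal, E[B | A=x] = μ_B + ρ·(σ_B/σ_A)·(x − μ_A).
E[B | A=-15.6] = -0.5 + (0.50)·(4.8/4.4)·(-15.6 − (-4.1)) = -0.5 + (0.54545)·(-11.5) = -6.7727.

-6.7727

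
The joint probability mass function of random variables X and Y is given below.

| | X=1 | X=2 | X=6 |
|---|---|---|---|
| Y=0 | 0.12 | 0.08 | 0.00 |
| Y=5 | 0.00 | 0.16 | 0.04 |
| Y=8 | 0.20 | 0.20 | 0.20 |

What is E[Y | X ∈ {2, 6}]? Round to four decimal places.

P(X ∈ {2, 6}) = 0.68.
Σ Y·P over the event = 0·(0.08) + 5·(0.16) + 8·(0.20) + 5·(0.04) + 8·(0.20) = 4.20.
E[Y | X ∈ {2, 6}] = (4.20) / (0.68) = 6.1765.

6.1765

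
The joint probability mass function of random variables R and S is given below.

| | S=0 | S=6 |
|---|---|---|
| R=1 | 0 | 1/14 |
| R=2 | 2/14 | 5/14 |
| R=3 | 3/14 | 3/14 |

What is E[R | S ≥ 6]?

20/9

P(S ≥ 6) = 9/14.
Summing R·P(R=x,S=y) over the conditioning event gives 10/7.
E[R | S ≥ 6] = (10/7) / (9/14) = 20/9.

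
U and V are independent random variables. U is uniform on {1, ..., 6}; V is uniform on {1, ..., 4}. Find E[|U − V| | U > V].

P(U > V) = 7/12.
Summing |U−V|·P(x,y) over outcomes with U > V gives 17/12.
E[|U − V| | U > V] = (17/12) / (7/12) = 17/7.

17/7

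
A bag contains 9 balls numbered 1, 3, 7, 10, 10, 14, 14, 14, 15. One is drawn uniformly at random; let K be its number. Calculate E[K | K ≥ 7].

P(K ≥ 7) = 7/9.
Σ over the event: 7·1/9 + 10·2/9 + 14·1/3 + 15·1/9 = 28/3.
E[K | K ≥ 7] = (28/3) / (7/9) = 12.

12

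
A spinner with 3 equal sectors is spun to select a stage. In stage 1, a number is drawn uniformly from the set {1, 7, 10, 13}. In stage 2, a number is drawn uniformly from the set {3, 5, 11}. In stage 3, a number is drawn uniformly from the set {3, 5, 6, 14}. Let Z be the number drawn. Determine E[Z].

E[Z | stage 1] = (1+7+10+13)/4 = 31/4.
E[Z | stage 2] = (3+5+11)/3 = 19/3.
E[Z | stage 3] = (3+5+6+14)/4 = 7.
By the law of total expectation,
E[Z] = (1/3)·(31/4) + (1/3)·(19/3) + (1/3)·(7) = 253/36.

253/36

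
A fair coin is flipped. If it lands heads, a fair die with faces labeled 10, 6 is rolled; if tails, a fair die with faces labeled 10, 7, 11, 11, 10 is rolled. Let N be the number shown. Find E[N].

89/10

E[N | heads] = (10+6)/2 = 8.
E[N | tails] = (10+7+11+11+10)/5 = 49/5.
E[N] = (1/2)·(8) + (1/2)·(49/5) = 89/10.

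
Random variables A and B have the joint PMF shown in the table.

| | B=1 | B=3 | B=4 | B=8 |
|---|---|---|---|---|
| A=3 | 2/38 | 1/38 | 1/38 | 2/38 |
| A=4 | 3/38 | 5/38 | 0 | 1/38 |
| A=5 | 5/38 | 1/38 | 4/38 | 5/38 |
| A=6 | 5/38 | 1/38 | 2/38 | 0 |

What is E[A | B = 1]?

73/15

P(B = 1) = 15/38.
Σ A·P over the event = 3·(2/38) + 4·(3/38) + 5·(5/38) + 6·(5/38) = 73/38.
E[A | B = 1] = (73/38) / (15/38) = 73/15.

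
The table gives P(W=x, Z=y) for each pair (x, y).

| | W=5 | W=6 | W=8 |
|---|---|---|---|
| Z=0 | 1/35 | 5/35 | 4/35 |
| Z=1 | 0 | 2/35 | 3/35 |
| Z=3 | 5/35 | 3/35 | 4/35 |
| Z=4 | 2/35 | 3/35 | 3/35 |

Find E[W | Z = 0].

P(Z = 0) = 2/7.
Σ W·P over the event = 5·(1/35) + 6·(5/35) + 8·(4/35) = 67/35.
E[W | Z = 0] = (67/35) / (2/7) = 67/10.

67/10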